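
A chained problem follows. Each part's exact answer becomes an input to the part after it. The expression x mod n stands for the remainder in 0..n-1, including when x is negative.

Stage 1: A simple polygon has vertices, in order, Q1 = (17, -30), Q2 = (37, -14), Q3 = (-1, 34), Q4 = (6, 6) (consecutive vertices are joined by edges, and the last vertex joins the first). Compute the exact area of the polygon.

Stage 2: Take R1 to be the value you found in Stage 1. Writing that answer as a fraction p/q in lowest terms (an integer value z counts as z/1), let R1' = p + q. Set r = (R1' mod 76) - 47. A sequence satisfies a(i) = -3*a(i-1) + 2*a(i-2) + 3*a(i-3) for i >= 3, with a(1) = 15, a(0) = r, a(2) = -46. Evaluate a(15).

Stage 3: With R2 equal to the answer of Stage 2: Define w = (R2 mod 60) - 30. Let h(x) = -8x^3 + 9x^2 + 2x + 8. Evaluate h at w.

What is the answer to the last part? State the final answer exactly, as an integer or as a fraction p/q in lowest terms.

Stage 1: cross terms: (17*-14 - 37*-30)=872, (37*34 - -1*-14)=1244, (-1*6 - 6*34)=-210, (6*-30 - 17*6)=-282; twice the area = |1624| = 1624; area = 812; answer 812
Stage 2: R1 = 812; threaded value p + q = 813; r = 6; a(3) = -3*(-46) + 2*(15) + 3*(6) = 186; iterating: a(3)=186, a(4)=-605, a(5)=2049, a(6)=-6799, a(7)=22680, a(8)=-75491, a(9)=251436, a(10)=-837250, a(11)=2788149, a(12)=-9284639, a(13)=30918465, a(14)=-102960226, a(15)=342863691; answer 342863691
Stage 3: R2 = 342863691; w = 21; -8*(21)^3 + 9*(21)^2 + 2*(21)^1 + 8 = (-74088) + (3969) + (42) + (8) = -70069; answer -70069

-70069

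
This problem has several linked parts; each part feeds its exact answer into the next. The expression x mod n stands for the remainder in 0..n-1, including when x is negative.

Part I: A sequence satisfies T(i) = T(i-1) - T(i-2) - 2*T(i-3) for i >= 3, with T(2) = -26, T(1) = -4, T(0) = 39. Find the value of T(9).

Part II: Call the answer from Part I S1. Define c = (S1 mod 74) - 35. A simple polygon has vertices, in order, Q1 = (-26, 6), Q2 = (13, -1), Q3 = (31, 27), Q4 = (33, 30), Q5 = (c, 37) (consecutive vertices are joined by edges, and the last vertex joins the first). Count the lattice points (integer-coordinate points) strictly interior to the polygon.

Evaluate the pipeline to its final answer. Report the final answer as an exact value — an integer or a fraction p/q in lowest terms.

1334

Part I: T(3) = 1*(-26) - 1*(-4) - 2*(39) = -100; iterating: T(3)=-100, T(4)=-66, T(5)=86, T(6)=352, T(7)=398, T(8)=-126, T(9)=-1228; answer -1228
Part II: S1 = -1228; c = -5; cross terms: (-26*-1 - 13*6)=-52, (13*27 - 31*-1)=382, (31*30 - 33*27)=39, (33*37 - -5*30)=1371, (-5*6 - -26*37)=932; twice the area = |2672| = 2672; area = 1336; boundary points = 1 + 2 + 1 + 1 + 1 = 6; strictly interior points = area - boundary/2 + 1 = 1334; answer 1334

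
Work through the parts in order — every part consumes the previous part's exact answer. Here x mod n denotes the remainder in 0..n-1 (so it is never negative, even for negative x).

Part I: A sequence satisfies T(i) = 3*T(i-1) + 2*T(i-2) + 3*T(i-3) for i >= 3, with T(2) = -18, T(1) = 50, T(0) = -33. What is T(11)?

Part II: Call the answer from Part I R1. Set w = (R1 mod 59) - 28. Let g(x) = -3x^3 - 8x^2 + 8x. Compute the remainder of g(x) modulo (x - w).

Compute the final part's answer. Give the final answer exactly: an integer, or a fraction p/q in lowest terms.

Part I: T(3) = 3*(-18) + 2*(50) + 3*(-33) = -53; iterating: T(3)=-53, T(4)=-45, T(5)=-295, T(6)=-1134, T(7)=-4127, T(8)=-15534, T(9)=-58258, T(10)=-218223, T(11)=-817787; answer -817787
Part II: R1 = -817787; w = -16; remainder = value at the root: -3*(-16)^3 - 8*(-16)^2 + 8*(-16)^1 = (12288) + (-2048) + (-128) = 10112; answer 10112

10112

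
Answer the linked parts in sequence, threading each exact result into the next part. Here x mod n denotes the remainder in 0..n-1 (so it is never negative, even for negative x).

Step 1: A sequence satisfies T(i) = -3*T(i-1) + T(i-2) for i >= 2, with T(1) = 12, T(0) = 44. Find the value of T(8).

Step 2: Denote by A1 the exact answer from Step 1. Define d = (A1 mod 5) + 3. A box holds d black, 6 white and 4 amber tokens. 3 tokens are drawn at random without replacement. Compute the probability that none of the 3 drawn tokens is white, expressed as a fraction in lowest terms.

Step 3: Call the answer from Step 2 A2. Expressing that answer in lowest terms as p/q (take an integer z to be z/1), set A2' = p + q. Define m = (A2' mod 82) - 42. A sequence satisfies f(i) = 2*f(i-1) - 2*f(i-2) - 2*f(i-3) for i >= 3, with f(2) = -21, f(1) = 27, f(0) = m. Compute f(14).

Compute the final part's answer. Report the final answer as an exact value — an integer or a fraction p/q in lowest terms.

89136

Step 1: T(2) = -3*(12) + 1*(44) = 8; iterating: T(2)=8, T(3)=-12, T(4)=44, T(5)=-144, T(6)=476, T(7)=-1572, T(8)=5192; answer 5192
Step 2: A1 = 5192; d = 5; total draws C(15,3) = 455; favorable C(9,3) = 84; P = 12/65; answer 12/65
Step 3: A2 = 12/65; threaded value p + q = 77; m = 35; f(3) = 2*(-21) - 2*(27) - 2*(35) = -166; iterating: f(3)=-166, f(4)=-344, f(5)=-314, f(6)=392, f(7)=2100, f(8)=4044, f(9)=3104, f(10)=-6080, f(11)=-26456, f(12)=-46960, f(13)=-28848, f(14)=89136; answer 89136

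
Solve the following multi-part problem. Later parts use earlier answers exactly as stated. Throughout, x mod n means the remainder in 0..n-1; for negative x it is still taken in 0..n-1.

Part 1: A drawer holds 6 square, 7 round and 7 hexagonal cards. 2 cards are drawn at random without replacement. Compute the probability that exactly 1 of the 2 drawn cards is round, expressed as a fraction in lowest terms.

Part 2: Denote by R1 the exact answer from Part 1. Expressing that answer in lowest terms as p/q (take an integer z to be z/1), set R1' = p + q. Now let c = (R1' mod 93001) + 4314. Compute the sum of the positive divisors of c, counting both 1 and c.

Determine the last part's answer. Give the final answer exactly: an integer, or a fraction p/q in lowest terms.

Part 1: total draws C(20,2) = 190; favorable C(7,1)*C(13,1) = 91; P = 91/190; answer 91/190
Part 2: R1 = 91/190; threaded value p + q = 281; c = 4595; 4595 = 5 * 919; sigma = (1 + 5) * (1 + 919) = 6 * 920 = 5520; answer 5520

5520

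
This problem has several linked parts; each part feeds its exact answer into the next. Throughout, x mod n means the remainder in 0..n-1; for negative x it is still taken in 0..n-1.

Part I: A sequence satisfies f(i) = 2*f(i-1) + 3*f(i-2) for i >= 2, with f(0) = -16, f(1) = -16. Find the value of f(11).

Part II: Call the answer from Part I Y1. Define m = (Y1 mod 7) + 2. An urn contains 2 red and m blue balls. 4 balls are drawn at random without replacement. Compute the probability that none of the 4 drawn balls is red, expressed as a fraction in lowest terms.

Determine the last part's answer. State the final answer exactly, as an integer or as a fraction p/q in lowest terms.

1/7

Part I: f(2) = 2*(-16) + 3*(-16) = -80; iterating: f(2)=-80, f(3)=-208, f(4)=-656, f(5)=-1936, f(6)=-5840, f(7)=-17488, f(8)=-52496, f(9)=-157456, f(10)=-472400, f(11)=-1417168; answer -1417168
Part II: Y1 = -1417168; m = 5; total draws C(7,4) = 35; favorable C(5,4) = 5; P = 1/7; answer 1/7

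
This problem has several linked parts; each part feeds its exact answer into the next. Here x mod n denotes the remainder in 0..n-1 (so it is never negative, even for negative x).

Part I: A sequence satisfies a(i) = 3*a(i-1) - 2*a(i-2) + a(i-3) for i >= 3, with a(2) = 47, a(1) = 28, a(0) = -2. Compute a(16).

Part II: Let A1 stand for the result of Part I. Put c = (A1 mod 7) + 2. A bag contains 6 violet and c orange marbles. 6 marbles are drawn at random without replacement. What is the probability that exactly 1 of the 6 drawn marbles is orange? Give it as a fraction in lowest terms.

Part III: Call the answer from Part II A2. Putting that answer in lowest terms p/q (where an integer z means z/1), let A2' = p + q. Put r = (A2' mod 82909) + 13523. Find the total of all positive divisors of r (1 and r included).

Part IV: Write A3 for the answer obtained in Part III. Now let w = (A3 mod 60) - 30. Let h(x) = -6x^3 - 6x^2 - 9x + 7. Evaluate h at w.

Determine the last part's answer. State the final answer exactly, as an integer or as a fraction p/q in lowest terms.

Part I: a(3) = 3*(47) - 2*(28) + 1*(-2) = 83; iterating: a(3)=83, a(4)=183, a(5)=430, a(6)=1007, a(7)=2344, a(8)=5448, a(9)=12663, a(10)=29437, a(11)=68433, a(12)=159088, a(13)=369835, a(14)=859762, a(15)=1998704, a(16)=4646423; answer 4646423
Part II: A1 = 4646423; c = 7; total draws C(13,6) = 1716; favorable C(7,1)*C(6,5) = 42; P = 7/286; answer 7/286
Part III: A2 = 7/286; threaded value p + q = 293; r = 13816; 13816 = 2^3 * 11 * 157; sigma = (1 + 2 + 4 + 8) * (1 + 11) * (1 + 157) = 15 * 12 * 158 = 28440; answer 28440
Part IV: A3 = 28440; w = -30; -6*(-30)^3 - 6*(-30)^2 - 9*(-30)^1 + 7 = (162000) + (-5400) + (270) + (7) = 156877; answer 156877

156877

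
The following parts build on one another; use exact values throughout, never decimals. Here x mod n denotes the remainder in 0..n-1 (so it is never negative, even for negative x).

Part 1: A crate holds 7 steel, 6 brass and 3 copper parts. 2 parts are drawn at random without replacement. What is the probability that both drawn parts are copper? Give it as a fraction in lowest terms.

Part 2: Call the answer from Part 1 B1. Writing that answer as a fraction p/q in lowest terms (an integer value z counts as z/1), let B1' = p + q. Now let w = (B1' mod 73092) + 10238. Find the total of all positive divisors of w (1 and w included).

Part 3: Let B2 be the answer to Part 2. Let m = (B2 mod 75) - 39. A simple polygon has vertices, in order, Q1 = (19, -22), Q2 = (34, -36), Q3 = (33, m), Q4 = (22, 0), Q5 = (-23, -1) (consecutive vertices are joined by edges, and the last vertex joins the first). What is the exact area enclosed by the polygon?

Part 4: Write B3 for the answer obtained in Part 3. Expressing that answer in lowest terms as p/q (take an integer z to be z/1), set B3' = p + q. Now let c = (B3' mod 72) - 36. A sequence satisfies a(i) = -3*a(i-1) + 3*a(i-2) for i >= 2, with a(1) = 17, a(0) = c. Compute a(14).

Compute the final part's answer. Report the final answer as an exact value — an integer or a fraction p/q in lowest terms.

-360828756

Part 1: total draws C(16,2) = 120; favorable C(3,2) = 3; P = 1/40; answer 1/40
Part 2: B1 = 1/40; threaded value p + q = 41; w = 10279; 10279 = 19 * 541; sigma = (1 + 19) * (1 + 541) = 20 * 542 = 10840; answer 10840
Part 3: B2 = 10840; m = 1; cross terms: (19*-36 - 34*-22)=64, (34*1 - 33*-36)=1222, (33*0 - 22*1)=-22, (22*-1 - -23*0)=-22, (-23*-22 - 19*-1)=525; twice the area = |1767| = 1767; area = 1767/2; answer 1767/2
Part 4: B3 = 1767/2; threaded value p + q = 1769; c = 5; a(2) = -3*(17) + 3*(5) = -36; iterating: a(2)=-36, a(3)=159, a(4)=-585, a(5)=2232, a(6)=-8451, a(7)=32049, a(8)=-121500, a(9)=460647, a(10)=-1746441, a(11)=6621264, a(12)=-25103115, a(13)=95173137, a(14)=-360828756; answer -360828756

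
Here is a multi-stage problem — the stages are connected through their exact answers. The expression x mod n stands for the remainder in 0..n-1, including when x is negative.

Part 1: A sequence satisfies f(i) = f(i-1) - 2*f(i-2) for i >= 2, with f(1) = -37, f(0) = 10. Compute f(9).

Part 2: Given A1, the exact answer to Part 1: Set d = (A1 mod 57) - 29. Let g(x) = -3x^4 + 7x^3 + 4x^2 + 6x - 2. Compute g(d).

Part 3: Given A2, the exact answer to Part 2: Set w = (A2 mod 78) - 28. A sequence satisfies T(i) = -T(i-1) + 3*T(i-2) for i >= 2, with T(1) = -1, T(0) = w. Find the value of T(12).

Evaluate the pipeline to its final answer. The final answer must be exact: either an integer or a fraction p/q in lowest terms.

54454

Part 1: f(2) = 1*(-37) - 2*(10) = -57; iterating: f(2)=-57, f(3)=17, f(4)=131, f(5)=97, f(6)=-165, f(7)=-359, f(8)=-29, f(9)=689; answer 689
Part 2: A1 = 689; d = -24; -3*(-24)^4 + 7*(-24)^3 + 4*(-24)^2 + 6*(-24)^1 - 2 = (-995328) + (-96768) + (2304) + (-144) + (-2) = -1089938; answer -1089938
Part 3: A2 = -1089938; w = 6; T(2) = -1*(-1) + 3*(6) = 19; iterating: T(2)=19, T(3)=-22, T(4)=79, T(5)=-145, T(6)=382, T(7)=-817, T(8)=1963, T(9)=-4414, T(10)=10303, T(11)=-23545, T(12)=54454; answer 54454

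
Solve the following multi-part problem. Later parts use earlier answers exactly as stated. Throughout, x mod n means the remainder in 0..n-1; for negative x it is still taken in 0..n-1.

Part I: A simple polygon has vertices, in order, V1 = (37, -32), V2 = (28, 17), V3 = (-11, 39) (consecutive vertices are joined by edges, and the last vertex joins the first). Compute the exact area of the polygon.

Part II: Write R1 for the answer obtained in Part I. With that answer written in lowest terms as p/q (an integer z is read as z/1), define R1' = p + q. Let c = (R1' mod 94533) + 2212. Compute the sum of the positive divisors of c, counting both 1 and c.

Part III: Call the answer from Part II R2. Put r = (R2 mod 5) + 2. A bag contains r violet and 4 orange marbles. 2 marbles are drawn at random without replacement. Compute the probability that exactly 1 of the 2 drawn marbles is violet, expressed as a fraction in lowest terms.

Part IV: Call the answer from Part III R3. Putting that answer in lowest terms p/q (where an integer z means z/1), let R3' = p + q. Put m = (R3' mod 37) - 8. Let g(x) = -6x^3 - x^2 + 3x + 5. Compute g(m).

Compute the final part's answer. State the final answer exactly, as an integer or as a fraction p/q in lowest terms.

-157

Part I: cross terms: (37*17 - 28*-32)=1525, (28*39 - -11*17)=1279, (-11*-32 - 37*39)=-1091; twice the area = |1713| = 1713; area = 1713/2; answer 1713/2
Part II: R1 = 1713/2; threaded value p + q = 1715; c = 3927; 3927 = 3 * 7 * 11 * 17; sigma = (1 + 3) * (1 + 7) * (1 + 11) * (1 + 17) = 4 * 8 * 12 * 18 = 6912; answer 6912
Part III: R2 = 6912; r = 4; total draws C(8,2) = 28; favorable C(4,1)*C(4,1) = 16; P = 4/7; answer 4/7
Part IV: R3 = 4/7; threaded value p + q = 11; m = 3; -6*(3)^3 - 1*(3)^2 + 3*(3)^1 + 5 = (-162) + (-9) + (9) + (5) = -157; answer -157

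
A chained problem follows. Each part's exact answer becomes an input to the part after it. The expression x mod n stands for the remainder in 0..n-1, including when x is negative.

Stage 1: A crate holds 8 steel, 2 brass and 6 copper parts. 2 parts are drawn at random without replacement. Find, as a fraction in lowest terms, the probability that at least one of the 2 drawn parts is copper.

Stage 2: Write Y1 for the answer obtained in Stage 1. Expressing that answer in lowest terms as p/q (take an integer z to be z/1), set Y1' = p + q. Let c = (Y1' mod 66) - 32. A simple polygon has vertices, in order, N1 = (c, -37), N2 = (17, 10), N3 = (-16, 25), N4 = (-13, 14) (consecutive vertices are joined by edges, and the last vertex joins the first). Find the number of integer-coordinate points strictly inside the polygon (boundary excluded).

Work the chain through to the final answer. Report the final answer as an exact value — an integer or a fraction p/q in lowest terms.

Stage 1: total draws C(16,2) = 120; complement C(10,2) = 45; favorable 120 - 45 = 75; P = 5/8; answer 5/8
Stage 2: Y1 = 5/8; threaded value p + q = 13; c = -19; cross terms: (-19*10 - 17*-37)=439, (17*25 - -16*10)=585, (-16*14 - -13*25)=101, (-13*-37 - -19*14)=747; twice the area = |1872| = 1872; area = 936; boundary points = 1 + 3 + 1 + 3 = 8; strictly interior points = area - boundary/2 + 1 = 933; answer 933

933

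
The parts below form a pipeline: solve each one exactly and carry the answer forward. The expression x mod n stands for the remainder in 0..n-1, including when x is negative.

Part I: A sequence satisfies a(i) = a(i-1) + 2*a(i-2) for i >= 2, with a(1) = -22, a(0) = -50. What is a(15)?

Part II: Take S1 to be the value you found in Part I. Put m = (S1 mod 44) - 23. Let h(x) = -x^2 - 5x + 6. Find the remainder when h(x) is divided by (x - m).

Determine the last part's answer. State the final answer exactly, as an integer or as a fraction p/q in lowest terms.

-198

Part I: a(2) = 1*(-22) + 2*(-50) = -122; iterating: a(2)=-122, a(3)=-166, a(4)=-410, a(5)=-742, a(6)=-1562, a(7)=-3046, a(8)=-6170, a(9)=-12262, a(10)=-24602, a(11)=-49126, a(12)=-98330, a(13)=-196582, a(14)=-393242, a(15)=-786406; answer -786406
Part II: S1 = -786406; m = -17; remainder = value at the root: -1*(-17)^2 - 5*(-17)^1 + 6 = (-289) + (85) + (6) = -198; answer -198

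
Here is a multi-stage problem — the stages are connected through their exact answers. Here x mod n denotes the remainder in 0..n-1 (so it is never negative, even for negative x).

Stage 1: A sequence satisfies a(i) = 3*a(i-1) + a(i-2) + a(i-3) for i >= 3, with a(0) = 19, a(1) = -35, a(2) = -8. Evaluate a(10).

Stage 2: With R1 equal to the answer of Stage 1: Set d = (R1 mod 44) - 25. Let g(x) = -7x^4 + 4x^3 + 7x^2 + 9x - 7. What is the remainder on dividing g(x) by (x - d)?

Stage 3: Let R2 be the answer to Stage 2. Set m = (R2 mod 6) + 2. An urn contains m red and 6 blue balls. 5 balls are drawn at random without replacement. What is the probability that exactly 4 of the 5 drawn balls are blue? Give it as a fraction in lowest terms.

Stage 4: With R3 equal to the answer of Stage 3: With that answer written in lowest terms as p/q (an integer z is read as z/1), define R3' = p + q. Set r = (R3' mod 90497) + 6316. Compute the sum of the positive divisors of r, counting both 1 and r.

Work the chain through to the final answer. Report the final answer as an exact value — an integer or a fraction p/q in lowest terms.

14592

Stage 1: a(3) = 3*(-8) + 1*(-35) + 1*(19) = -40; iterating: a(3)=-40, a(4)=-163, a(5)=-537, a(6)=-1814, a(7)=-6142, a(8)=-20777, a(9)=-70287, a(10)=-237780; answer -237780
Stage 2: R1 = -237780; d = 15; remainder = value at the root: -7*(15)^4 + 4*(15)^3 + 7*(15)^2 + 9*(15)^1 - 7 = (-354375) + (13500) + (1575) + (135) + (-7) = -339172; answer -339172
Stage 3: R2 = -339172; m = 4; total draws C(10,5) = 252; favorable C(6,4)*C(4,1) = 60; P = 5/21; answer 5/21
Stage 4: R3 = 5/21; threaded value p + q = 26; r = 6342; 6342 = 2 * 3 * 7 * 151; sigma = (1 + 2) * (1 + 3) * (1 + 7) * (1 + 151) = 3 * 4 * 8 * 152 = 14592; answer 14592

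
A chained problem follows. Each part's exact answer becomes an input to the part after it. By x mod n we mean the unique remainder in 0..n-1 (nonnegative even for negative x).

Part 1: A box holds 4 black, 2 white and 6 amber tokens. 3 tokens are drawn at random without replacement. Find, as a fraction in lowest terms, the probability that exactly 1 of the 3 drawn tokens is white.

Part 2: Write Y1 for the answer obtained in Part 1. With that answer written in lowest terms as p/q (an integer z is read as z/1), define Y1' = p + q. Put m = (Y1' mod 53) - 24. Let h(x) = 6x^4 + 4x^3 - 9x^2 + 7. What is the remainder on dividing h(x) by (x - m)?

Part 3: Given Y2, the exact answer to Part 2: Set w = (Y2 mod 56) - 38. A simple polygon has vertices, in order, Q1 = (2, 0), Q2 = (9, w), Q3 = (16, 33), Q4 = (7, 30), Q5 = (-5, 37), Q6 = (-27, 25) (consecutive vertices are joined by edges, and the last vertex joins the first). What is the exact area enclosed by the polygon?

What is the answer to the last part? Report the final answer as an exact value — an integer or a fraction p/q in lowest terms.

Part 1: total draws C(12,3) = 220; favorable C(2,1)*C(10,2) = 90; P = 9/22; answer 9/22
Part 2: Y1 = 9/22; threaded value p + q = 31; m = 7; remainder = value at the root: 6*(7)^4 + 4*(7)^3 - 9*(7)^2 + 7 = (14406) + (1372) + (-441) + (7) = 15344; answer 15344
Part 3: Y2 = 15344; w = -38; cross terms: (2*-38 - 9*0)=-76, (9*33 - 16*-38)=905, (16*30 - 7*33)=249, (7*37 - -5*30)=409, (-5*25 - -27*37)=874, (-27*0 - 2*25)=-50; twice the area = |2311| = 2311; area = 2311/2; answer 2311/2

2311/2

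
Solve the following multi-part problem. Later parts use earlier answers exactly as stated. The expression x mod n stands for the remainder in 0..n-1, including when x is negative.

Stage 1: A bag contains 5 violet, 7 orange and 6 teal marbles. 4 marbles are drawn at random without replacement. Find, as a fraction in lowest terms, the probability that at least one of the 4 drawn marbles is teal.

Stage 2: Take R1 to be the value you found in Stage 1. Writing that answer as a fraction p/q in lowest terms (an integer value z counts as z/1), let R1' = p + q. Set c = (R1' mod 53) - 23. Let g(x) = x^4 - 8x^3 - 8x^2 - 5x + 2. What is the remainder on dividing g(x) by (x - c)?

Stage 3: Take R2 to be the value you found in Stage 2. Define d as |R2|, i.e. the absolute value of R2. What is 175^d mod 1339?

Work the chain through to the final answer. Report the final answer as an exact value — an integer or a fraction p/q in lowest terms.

Stage 1: total draws C(18,4) = 3060; complement C(12,4) = 495; favorable 3060 - 495 = 2565; P = 57/68; answer 57/68
Stage 2: R1 = 57/68; threaded value p + q = 125; c = -4; remainder = value at the root: 1*(-4)^4 - 8*(-4)^3 - 8*(-4)^2 - 5*(-4)^1 + 2 = (256) + (512) + (-128) + (20) + (2) = 662; answer 662
Stage 3: R2 = 662; d = 662; squarings mod 1339: 175^1=175, 175^2=1167, 175^4=126, 175^8=1147, 175^16=711, 175^32=718, 175^64=9, 175^128=81, 175^256=1205, 175^512=549; 175^662 = 175^2 * 175^4 * 175^16 * 175^128 * 175^512 = 608 (mod 1339); answer 608

608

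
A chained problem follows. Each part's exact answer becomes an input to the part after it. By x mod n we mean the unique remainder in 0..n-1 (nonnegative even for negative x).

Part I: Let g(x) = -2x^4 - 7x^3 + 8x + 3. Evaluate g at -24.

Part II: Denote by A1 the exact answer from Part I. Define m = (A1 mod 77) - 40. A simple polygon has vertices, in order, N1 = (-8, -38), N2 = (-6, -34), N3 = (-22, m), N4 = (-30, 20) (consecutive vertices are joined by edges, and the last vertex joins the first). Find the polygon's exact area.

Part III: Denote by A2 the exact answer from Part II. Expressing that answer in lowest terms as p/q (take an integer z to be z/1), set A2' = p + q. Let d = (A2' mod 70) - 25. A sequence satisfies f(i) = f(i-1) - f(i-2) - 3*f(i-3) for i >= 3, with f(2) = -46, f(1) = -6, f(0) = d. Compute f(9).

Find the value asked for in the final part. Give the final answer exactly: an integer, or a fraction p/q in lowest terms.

Part I: -2*(-24)^4 - 7*(-24)^3 + 8*(-24)^1 + 3 = (-663552) + (96768) + (-192) + (3) = -566973; answer -566973
Part II: A1 = -566973; m = 15; cross terms: (-8*-34 - -6*-38)=44, (-6*15 - -22*-34)=-838, (-22*20 - -30*15)=10, (-30*-38 - -8*20)=1300; twice the area = |516| = 516; area = 258; answer 258
Part III: A2 = 258; threaded value p + q = 259; d = 24; f(3) = 1*(-46) - 1*(-6) - 3*(24) = -112; iterating: f(3)=-112, f(4)=-48, f(5)=202, f(6)=586, f(7)=528, f(8)=-664, f(9)=-2950; answer -2950

-2950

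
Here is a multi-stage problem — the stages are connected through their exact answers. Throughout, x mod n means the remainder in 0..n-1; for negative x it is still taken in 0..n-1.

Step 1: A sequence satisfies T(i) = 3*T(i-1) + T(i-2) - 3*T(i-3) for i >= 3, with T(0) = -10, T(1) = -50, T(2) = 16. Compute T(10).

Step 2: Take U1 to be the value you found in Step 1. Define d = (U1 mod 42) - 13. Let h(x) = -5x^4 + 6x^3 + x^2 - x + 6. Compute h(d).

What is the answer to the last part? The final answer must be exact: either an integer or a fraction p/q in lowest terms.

Step 1: T(3) = 3*(16) + 1*(-50) - 3*(-10) = 28; iterating: T(3)=28, T(4)=250, T(5)=730, T(6)=2356, T(7)=7048, T(8)=21310, T(9)=63910, T(10)=191896; answer 191896
Step 2: U1 = 191896; d = 27; -5*(27)^4 + 6*(27)^3 + 1*(27)^2 - 1*(27)^1 + 6 = (-2657205) + (118098) + (729) + (-27) + (6) = -2538399; answer -2538399

-2538399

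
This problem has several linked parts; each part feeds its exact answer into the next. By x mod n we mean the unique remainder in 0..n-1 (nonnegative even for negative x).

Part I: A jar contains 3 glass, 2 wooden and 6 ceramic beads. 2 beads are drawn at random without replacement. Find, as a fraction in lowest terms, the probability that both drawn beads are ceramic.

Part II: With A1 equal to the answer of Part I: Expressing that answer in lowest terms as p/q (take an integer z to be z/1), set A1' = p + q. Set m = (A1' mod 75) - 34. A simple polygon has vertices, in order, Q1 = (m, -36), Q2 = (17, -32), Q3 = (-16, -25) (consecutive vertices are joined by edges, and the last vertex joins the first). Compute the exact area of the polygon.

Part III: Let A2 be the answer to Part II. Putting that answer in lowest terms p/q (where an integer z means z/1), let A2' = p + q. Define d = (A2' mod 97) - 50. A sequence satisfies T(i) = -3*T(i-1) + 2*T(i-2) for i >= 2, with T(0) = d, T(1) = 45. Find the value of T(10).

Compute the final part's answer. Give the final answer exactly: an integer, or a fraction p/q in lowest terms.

Part I: total draws C(11,2) = 55; favorable C(6,2) = 15; P = 3/11; answer 3/11
Part II: A1 = 3/11; threaded value p + q = 14; m = -20; cross terms: (-20*-32 - 17*-36)=1252, (17*-25 - -16*-32)=-937, (-16*-36 - -20*-25)=76; twice the area = |391| = 391; area = 391/2; answer 391/2
Part III: A2 = 391/2; threaded value p + q = 393; d = -45; T(2) = -3*(45) + 2*(-45) = -225; iterating: T(2)=-225, T(3)=765, T(4)=-2745, T(5)=9765, T(6)=-34785, T(7)=123885, T(8)=-441225, T(9)=1571445, T(10)=-5596785; answer -5596785

-5596785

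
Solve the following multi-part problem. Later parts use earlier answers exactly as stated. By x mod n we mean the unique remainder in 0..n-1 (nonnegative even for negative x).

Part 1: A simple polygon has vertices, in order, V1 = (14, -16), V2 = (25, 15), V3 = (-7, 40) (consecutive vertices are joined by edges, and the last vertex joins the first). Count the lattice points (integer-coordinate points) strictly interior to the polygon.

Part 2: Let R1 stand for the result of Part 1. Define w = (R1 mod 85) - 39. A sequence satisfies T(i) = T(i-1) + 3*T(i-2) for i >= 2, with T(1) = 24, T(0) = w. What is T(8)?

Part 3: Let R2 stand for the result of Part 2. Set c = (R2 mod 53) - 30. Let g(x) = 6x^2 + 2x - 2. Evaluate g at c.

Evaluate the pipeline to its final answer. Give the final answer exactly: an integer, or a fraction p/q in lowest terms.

Part 1: cross terms: (14*15 - 25*-16)=610, (25*40 - -7*15)=1105, (-7*-16 - 14*40)=-448; twice the area = |1267| = 1267; area = 1267/2; boundary points = 1 + 1 + 7 = 9; strictly interior points = area - boundary/2 + 1 = 630; answer 630
Part 2: R1 = 630; w = -4; T(2) = 1*(24) + 3*(-4) = 12; iterating: T(2)=12, T(3)=84, T(4)=120, T(5)=372, T(6)=732, T(7)=1848, T(8)=4044; answer 4044
Part 3: R2 = 4044; c = -14; 6*(-14)^2 + 2*(-14)^1 - 2 = (1176) + (-28) + (-2) = 1146; answer 1146

1146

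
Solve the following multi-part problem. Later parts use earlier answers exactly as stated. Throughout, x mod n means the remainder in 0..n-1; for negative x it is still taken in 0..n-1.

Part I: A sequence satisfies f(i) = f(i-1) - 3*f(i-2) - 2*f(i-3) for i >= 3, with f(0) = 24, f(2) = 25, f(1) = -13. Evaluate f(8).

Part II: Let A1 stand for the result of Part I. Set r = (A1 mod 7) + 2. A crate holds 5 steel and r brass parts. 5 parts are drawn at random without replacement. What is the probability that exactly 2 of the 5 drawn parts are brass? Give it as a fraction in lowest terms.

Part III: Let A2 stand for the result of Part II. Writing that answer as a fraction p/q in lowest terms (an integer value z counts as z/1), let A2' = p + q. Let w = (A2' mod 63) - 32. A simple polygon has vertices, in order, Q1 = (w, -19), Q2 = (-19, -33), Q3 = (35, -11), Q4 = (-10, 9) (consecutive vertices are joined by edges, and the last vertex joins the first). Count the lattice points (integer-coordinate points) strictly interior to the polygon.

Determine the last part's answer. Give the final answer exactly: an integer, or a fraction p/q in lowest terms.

716

Part I: f(3) = 1*(25) - 3*(-13) - 2*(24) = 16; iterating: f(3)=16, f(4)=-33, f(5)=-131, f(6)=-64, f(7)=395, f(8)=849; answer 849
Part II: A1 = 849; r = 4; total draws C(9,5) = 126; favorable C(4,2)*C(5,3) = 60; P = 10/21; answer 10/21
Part III: A2 = 10/21; threaded value p + q = 31; w = -1; cross terms: (-1*-33 - -19*-19)=-328, (-19*-11 - 35*-33)=1364, (35*9 - -10*-11)=205, (-10*-19 - -1*9)=199; twice the area = |1440| = 1440; area = 720; boundary points = 2 + 2 + 5 + 1 = 10; strictly interior points = area - boundary/2 + 1 = 716; answer 716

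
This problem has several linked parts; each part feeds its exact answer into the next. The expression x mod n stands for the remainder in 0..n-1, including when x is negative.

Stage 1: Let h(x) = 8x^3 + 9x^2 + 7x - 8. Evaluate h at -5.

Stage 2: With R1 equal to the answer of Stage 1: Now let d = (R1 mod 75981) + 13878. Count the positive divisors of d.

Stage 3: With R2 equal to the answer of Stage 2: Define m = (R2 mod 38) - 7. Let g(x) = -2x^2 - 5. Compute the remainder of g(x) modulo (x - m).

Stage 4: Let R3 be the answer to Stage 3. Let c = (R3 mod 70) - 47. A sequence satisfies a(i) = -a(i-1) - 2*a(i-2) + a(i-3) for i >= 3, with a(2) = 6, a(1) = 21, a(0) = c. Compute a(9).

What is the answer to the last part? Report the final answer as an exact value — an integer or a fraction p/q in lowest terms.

Stage 1: 8*(-5)^3 + 9*(-5)^2 + 7*(-5)^1 - 8 = (-1000) + (225) + (-35) + (-8) = -818; answer -818
Stage 2: R1 = -818; d = 89041; 89041 is prime, so its only divisors are 1 and 89041; count = 2; answer 2
Stage 3: R2 = 2; m = -5; remainder = value at the root: -2*(-5)^2 - 5 = (-50) + (-5) = -55; answer -55
Stage 4: R3 = -55; c = -32; a(3) = -1*(6) - 2*(21) + 1*(-32) = -80; iterating: a(3)=-80, a(4)=89, a(5)=77, a(6)=-335, a(7)=270, a(8)=477, a(9)=-1352; answer -1352

-1352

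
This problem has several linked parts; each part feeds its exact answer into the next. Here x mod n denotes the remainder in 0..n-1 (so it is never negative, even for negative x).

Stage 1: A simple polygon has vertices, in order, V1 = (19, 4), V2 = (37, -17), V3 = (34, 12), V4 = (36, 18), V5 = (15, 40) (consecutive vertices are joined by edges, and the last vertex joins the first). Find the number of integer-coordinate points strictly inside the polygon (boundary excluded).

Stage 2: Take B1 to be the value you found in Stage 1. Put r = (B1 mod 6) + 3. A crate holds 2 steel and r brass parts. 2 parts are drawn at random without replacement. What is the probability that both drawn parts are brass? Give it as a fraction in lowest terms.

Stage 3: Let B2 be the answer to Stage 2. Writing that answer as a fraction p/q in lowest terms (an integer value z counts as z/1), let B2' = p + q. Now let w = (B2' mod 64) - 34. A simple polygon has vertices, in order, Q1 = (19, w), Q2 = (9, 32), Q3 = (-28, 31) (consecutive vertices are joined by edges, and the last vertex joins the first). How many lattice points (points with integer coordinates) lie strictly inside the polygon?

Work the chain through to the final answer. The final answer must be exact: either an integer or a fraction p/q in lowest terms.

650

Stage 1: cross terms: (19*-17 - 37*4)=-471, (37*12 - 34*-17)=1022, (34*18 - 36*12)=180, (36*40 - 15*18)=1170, (15*4 - 19*40)=-700; twice the area = |1201| = 1201; area = 1201/2; boundary points = 3 + 1 + 2 + 1 + 4 = 11; strictly interior points = area - boundary/2 + 1 = 596; answer 596
Stage 2: B1 = 596; r = 5; total draws C(7,2) = 21; favorable C(5,2) = 10; P = 10/21; answer 10/21
Stage 3: B2 = 10/21; threaded value p + q = 31; w = -3; cross terms: (19*32 - 9*-3)=635, (9*31 - -28*32)=1175, (-28*-3 - 19*31)=-505; twice the area = |1305| = 1305; area = 1305/2; boundary points = 5 + 1 + 1 = 7; strictly interior points = area - boundary/2 + 1 = 650; answer 650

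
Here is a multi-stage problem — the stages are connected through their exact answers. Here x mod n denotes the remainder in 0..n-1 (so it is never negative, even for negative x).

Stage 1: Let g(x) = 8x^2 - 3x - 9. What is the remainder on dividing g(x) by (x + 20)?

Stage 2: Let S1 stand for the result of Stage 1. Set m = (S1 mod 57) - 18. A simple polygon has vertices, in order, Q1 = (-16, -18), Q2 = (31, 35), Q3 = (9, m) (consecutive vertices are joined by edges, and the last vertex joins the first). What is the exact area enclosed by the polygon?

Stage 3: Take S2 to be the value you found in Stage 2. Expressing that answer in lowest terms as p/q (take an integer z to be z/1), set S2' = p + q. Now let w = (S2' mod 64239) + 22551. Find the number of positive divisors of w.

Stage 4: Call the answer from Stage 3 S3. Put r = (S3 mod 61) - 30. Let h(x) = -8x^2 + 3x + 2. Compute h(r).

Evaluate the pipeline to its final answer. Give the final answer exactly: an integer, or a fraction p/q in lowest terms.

Stage 1: remainder = value at the root: 8*(-20)^2 - 3*(-20)^1 - 9 = (3200) + (60) + (-9) = 3251; answer 3251
Stage 2: S1 = 3251; m = -16; cross terms: (-16*35 - 31*-18)=-2, (31*-16 - 9*35)=-811, (9*-18 - -16*-16)=-418; twice the area = |-1231| = 1231; area = 1231/2; answer 1231/2
Stage 3: S2 = 1231/2; threaded value p + q = 1233; w = 23784; 23784 = 2^3 * 3 * 991; number of divisors = (3+1) * (1+1) * (1+1) = 16; answer 16
Stage 4: S3 = 16; r = -14; -8*(-14)^2 + 3*(-14)^1 + 2 = (-1568) + (-42) + (2) = -1608; answer -1608

-1608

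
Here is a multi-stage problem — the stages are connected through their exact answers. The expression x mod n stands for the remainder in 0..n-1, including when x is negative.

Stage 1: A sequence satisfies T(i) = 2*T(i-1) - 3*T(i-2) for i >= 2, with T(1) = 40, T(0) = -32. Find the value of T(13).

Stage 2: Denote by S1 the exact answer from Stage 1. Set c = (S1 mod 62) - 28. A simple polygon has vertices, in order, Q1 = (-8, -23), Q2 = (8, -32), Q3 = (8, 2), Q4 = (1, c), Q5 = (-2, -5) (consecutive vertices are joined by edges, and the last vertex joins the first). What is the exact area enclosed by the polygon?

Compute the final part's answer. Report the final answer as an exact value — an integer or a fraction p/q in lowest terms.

Stage 1: T(2) = 2*(40) - 3*(-32) = 176; iterating: T(2)=176, T(3)=232, T(4)=-64, T(5)=-824, T(6)=-1456, T(7)=-440, T(8)=3488, T(9)=8296, T(10)=6128, T(11)=-12632, T(12)=-43648, T(13)=-49400; answer -49400
Stage 2: S1 = -49400; c = -14; cross terms: (-8*-32 - 8*-23)=440, (8*2 - 8*-32)=272, (8*-14 - 1*2)=-114, (1*-5 - -2*-14)=-33, (-2*-23 - -8*-5)=6; twice the area = |571| = 571; area = 571/2; answer 571/2

571/2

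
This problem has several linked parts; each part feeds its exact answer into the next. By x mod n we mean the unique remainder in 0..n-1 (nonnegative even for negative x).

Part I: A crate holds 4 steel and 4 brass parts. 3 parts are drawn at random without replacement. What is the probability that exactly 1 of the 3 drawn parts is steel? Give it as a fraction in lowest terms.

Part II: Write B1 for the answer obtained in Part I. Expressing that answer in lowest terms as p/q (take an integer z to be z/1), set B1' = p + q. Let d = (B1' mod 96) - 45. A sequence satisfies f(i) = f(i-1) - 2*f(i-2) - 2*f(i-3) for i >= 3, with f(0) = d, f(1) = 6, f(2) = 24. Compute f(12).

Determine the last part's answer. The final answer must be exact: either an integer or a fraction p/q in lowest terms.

Part I: total draws C(8,3) = 56; favorable C(4,1)*C(4,2) = 24; P = 3/7; answer 3/7
Part II: B1 = 3/7; threaded value p + q = 10; d = -35; f(3) = 1*(24) - 2*(6) - 2*(-35) = 82; iterating: f(3)=82, f(4)=22, f(5)=-190, f(6)=-398, f(7)=-62, f(8)=1114, f(9)=2034, f(10)=-70, f(11)=-6366, f(12)=-10294; answer -10294

-10294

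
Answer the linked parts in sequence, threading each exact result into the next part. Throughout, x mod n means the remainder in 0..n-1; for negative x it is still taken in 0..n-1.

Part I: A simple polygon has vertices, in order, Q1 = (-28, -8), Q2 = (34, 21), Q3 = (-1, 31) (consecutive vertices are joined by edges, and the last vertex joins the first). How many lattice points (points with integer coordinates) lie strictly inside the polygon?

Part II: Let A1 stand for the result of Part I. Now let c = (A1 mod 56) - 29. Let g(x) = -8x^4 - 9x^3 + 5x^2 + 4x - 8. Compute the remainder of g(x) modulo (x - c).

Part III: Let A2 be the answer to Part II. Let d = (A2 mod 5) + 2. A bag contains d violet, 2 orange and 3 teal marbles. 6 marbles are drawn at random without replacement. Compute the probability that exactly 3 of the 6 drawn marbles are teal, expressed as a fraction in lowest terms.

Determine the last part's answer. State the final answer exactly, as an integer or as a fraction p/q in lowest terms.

4/33

Part I: cross terms: (-28*21 - 34*-8)=-316, (34*31 - -1*21)=1075, (-1*-8 - -28*31)=876; twice the area = |1635| = 1635; area = 1635/2; boundary points = 1 + 5 + 3 = 9; strictly interior points = area - boundary/2 + 1 = 814; answer 814
Part II: A1 = 814; c = 1; remainder = value at the root: -8*(1)^4 - 9*(1)^3 + 5*(1)^2 + 4*(1)^1 - 8 = (-8) + (-9) + (5) + (4) + (-8) = -16; answer -16
Part III: A2 = -16; d = 6; total draws C(11,6) = 462; favorable C(3,3)*C(8,3) = 56; P = 4/33; answer 4/33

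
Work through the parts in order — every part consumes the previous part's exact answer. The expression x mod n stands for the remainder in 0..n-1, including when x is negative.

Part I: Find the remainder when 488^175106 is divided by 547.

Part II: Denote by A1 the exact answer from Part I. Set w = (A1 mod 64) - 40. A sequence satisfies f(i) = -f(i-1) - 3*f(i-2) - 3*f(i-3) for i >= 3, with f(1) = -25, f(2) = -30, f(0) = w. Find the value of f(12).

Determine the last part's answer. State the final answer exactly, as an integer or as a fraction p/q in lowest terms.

Part I: squarings mod 547: 488^1=488, 488^2=199, 488^4=217, 488^8=47, 488^16=21, 488^32=441, 488^64=296, 488^128=96, 488^256=464, 488^512=325, 488^1024=54, 488^2048=181, 488^4096=488, 488^8192=199, 488^16384=217, 488^32768=47, 488^65536=21, 488^131072=441; 488^175106 = 488^2 * 488^1024 * 488^2048 * 488^8192 * 488^32768 * 488^131072 = 121 (mod 547); answer 121
Part II: A1 = 121; w = 17; f(3) = -1*(-30) - 3*(-25) - 3*(17) = 54; iterating: f(3)=54, f(4)=111, f(5)=-183, f(6)=-312, f(7)=528, f(8)=957, f(9)=-1605, f(10)=-2850, f(11)=4794, f(12)=8571; answer 8571

8571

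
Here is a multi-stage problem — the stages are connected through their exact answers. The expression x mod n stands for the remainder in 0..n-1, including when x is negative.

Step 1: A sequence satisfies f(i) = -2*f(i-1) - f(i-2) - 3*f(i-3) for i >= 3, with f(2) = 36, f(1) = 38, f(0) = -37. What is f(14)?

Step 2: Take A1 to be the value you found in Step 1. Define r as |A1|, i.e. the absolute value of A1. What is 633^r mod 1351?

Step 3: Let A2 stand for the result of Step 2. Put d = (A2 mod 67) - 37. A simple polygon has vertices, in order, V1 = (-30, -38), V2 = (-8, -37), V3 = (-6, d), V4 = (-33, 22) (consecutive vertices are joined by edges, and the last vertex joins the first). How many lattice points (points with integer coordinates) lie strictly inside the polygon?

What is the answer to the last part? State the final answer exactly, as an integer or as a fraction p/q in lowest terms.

1356

Step 1: f(3) = -2*(36) - 1*(38) - 3*(-37) = 1; iterating: f(3)=1, f(4)=-152, f(5)=195, f(6)=-241, f(7)=743, f(8)=-1830, f(9)=3640, f(10)=-7679, f(11)=17208, f(12)=-37657, f(13)=81143, f(14)=-176253; answer -176253
Step 2: A1 = -176253; r = 176253; squarings mod 1351: 633^1=633, 633^2=793, 633^4=634, 633^8=709, 633^16=109, 633^32=1073, 633^64=277, 633^128=1073, 633^256=277, 633^512=1073, 633^1024=277, 633^2048=1073, 633^4096=277, 633^8192=1073, 633^16384=277, 633^32768=1073, 633^65536=277, 633^131072=1073; 633^176253 = 633^1 * 633^4 * 633^8 * 633^16 * 633^32 * 633^64 * 633^4096 * 633^8192 * 633^32768 * 633^131072 = 587 (mod 1351); answer 587
Step 3: A2 = 587; d = 14; cross terms: (-30*-37 - -8*-38)=806, (-8*14 - -6*-37)=-334, (-6*22 - -33*14)=330, (-33*-38 - -30*22)=1914; twice the area = |2716| = 2716; area = 1358; boundary points = 1 + 1 + 1 + 3 = 6; strictly interior points = area - boundary/2 + 1 = 1356; answer 1356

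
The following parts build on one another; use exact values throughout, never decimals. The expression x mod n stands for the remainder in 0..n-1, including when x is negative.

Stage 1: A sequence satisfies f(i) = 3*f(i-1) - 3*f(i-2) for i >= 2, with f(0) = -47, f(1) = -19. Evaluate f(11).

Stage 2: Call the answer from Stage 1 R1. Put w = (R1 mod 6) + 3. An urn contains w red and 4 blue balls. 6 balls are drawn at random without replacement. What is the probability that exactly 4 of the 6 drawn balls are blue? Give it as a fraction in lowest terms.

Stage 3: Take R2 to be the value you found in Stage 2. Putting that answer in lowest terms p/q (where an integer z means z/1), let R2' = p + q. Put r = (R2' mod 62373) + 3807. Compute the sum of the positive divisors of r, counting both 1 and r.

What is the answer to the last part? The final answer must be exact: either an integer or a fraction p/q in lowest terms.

4176

Stage 1: f(2) = 3*(-19) - 3*(-47) = 84; iterating: f(2)=84, f(3)=309, f(4)=675, f(5)=1098, f(6)=1269, f(7)=513, f(8)=-2268, f(9)=-8343, f(10)=-18225, f(11)=-29646; answer -29646
Stage 2: R1 = -29646; w = 3; total draws C(7,6) = 7; favorable C(4,4)*C(3,2) = 3; P = 3/7; answer 3/7
Stage 3: R2 = 3/7; threaded value p + q = 10; r = 3817; 3817 = 11 * 347; sigma = (1 + 11) * (1 + 347) = 12 * 348 = 4176; answer 4176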